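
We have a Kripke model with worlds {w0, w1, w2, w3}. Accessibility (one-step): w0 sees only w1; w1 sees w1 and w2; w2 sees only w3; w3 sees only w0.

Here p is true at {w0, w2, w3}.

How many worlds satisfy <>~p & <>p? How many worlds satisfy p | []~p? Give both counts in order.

For <>~p & <>p:
w0: <>~p is T, <>p is F. ✗
w1: <>~p is T, <>p is T. ✓
w2: <>~p is F, <>p is T. ✗
w3: <>~p is F, <>p is T. ✗
— 1 world.
For p | []~p:
w0: p is T, []~p is T. ✓
w1: p is F, []~p is F. ✗
w2: p is T, []~p is F. ✓
w3: p is T, []~p is F. ✓
— 3 worlds.

1 and 3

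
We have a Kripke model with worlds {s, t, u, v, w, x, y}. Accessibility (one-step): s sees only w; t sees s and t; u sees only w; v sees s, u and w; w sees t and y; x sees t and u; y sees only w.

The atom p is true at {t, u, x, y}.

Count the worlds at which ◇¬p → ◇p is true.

s: ◇¬p is T, ◇p is F. ✗
t: ◇¬p is T, ◇p is T. ✓
u: ◇¬p is T, ◇p is F. ✗
v: ◇¬p is T, ◇p is T. ✓
w: ◇¬p is F, ◇p is T. ✓
x: ◇¬p is F, ◇p is T. ✓
y: ◇¬p is T, ◇p is F. ✗
Satisfying worlds: {t, v, w, x}.

4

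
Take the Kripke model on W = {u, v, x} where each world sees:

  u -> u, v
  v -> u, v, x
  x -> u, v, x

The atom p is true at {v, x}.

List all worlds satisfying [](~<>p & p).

u: successors {u, v}; ~<>p & p there: u:F, v:F. ✗
v: successors {u, v, x}; ~<>p & p there: u:F, v:F, x:F. ✗
x: successors {u, v, x}; ~<>p & p there: u:F, v:F, x:F. ✗

∅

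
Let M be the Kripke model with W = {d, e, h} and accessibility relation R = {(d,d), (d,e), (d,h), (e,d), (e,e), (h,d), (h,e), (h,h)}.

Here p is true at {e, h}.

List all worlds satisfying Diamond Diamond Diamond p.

{d, e, h}

d: successors {d, e, h}; Diamond Diamond p there: d:T, e:T, h:T. ✓
e: successors {d, e}; Diamond Diamond p there: d:T, e:T. ✓
h: successors {d, e, h}; Diamond Diamond p there: d:T, e:T, h:T. ✓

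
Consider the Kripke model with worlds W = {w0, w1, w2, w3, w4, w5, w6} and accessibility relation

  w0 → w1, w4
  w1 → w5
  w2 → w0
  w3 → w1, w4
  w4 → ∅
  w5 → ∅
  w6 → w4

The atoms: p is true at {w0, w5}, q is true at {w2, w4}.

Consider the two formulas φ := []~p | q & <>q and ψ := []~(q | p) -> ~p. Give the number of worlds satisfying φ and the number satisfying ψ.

For []~p | q & <>q:
w0: []~p is T, q & <>q is F. ✓
w1: []~p is F, q & <>q is F. ✗
w2: []~p is F, q & <>q is F. ✗
w3: []~p is T, q & <>q is F. ✓
w4: []~p is T, q & <>q is F. ✓
w5: []~p is T, q & <>q is F. ✓
w6: []~p is T, q & <>q is F. ✓
— 5 worlds.
For []~(q | p) -> ~p:
w0: []~(q | p) is F, ~p is F. ✓
w1: []~(q | p) is F, ~p is T. ✓
w2: []~(q | p) is F, ~p is T. ✓
w3: []~(q | p) is F, ~p is T. ✓
w4: []~(q | p) is T, ~p is T. ✓
w5: []~(q | p) is T, ~p is F. ✗
w6: []~(q | p) is F, ~p is T. ✓
— 6 worlds.

5 and 6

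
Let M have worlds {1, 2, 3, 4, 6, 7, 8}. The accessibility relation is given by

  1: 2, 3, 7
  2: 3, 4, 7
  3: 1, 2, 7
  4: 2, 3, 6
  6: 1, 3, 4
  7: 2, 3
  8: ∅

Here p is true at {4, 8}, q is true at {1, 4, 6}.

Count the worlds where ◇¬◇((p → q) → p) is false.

1

1: successors {2, 3, 7}; ¬◇((p → q) → p) there: 2:F, 3:T, 7:T. ✓
2: successors {3, 4, 7}; ¬◇((p → q) → p) there: 3:T, 4:T, 7:T. ✓
3: successors {1, 2, 7}; ¬◇((p → q) → p) there: 1:T, 2:F, 7:T. ✓
4: successors {2, 3, 6}; ¬◇((p → q) → p) there: 2:F, 3:T, 6:F. ✓
6: successors {1, 3, 4}; ¬◇((p → q) → p) there: 1:T, 3:T, 4:T. ✓
7: successors {2, 3}; ¬◇((p → q) → p) there: 2:F, 3:T. ✓
8: no successors, so ◇¬◇((p → q) → p) fails. ✗
Satisfying worlds: {1, 2, 3, 4, 6, 7}.
So ◇¬◇((p → q) → p) fails at the other 1 world.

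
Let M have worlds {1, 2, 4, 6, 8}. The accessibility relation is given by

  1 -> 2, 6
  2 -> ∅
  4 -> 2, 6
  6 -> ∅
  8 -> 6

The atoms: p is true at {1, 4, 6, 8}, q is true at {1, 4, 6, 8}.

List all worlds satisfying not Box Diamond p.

{1, 4, 8}

1: Box Diamond p is F. ✓
2: Box Diamond p is T. ✗
4: Box Diamond p is F. ✓
6: Box Diamond p is T. ✗
8: Box Diamond p is F. ✓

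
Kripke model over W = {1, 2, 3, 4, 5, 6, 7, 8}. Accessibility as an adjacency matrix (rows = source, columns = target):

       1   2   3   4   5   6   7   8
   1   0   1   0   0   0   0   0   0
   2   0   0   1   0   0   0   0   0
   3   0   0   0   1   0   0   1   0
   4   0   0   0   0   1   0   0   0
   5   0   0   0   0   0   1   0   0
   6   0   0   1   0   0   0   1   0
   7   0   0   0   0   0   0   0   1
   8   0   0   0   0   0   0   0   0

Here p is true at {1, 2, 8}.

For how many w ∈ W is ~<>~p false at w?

5

1: <>~p is F. ✓
2: <>~p is T. ✗
3: <>~p is T. ✗
4: <>~p is T. ✗
5: <>~p is T. ✗
6: <>~p is T. ✗
7: <>~p is F. ✓
8: <>~p is F. ✓
Satisfying worlds: {1, 7, 8}.
So ~<>~p fails at the other 5 worlds.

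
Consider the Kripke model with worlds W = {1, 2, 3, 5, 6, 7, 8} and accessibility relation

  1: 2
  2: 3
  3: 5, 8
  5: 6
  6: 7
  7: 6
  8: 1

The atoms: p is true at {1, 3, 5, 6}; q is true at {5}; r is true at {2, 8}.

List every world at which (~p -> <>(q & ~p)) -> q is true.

{2, 5, 7, 8}

1: ~p -> <>(q & ~p) is T, q is F. ✗
2: ~p -> <>(q & ~p) is F, q is F. ✓
3: ~p -> <>(q & ~p) is T, q is F. ✗
5: ~p -> <>(q & ~p) is T, q is T. ✓
6: ~p -> <>(q & ~p) is T, q is F. ✗
7: ~p -> <>(q & ~p) is F, q is F. ✓
8: ~p -> <>(q & ~p) is F, q is F. ✓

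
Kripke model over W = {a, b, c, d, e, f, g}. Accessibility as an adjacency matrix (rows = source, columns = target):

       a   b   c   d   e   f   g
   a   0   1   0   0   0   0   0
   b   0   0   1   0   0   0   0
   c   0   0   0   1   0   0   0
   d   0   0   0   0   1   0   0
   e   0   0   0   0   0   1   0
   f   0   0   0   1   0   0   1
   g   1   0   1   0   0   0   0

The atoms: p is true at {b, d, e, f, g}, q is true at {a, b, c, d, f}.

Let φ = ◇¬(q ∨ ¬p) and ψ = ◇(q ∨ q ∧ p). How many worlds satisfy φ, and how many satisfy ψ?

2 and 6

For ◇¬(q ∨ ¬p):
a: successors {b}; ¬(q ∨ ¬p) there: b:F. ✗
b: successors {c}; ¬(q ∨ ¬p) there: c:F. ✗
c: successors {d}; ¬(q ∨ ¬p) there: d:F. ✗
d: successors {e}; ¬(q ∨ ¬p) there: e:T. ✓
e: successors {f}; ¬(q ∨ ¬p) there: f:F. ✗
f: successors {d, g}; ¬(q ∨ ¬p) there: d:F, g:T. ✓
g: successors {a, c}; ¬(q ∨ ¬p) there: a:F, c:F. ✗
— 2 worlds.
For ◇(q ∨ q ∧ p):
a: successors {b}; q ∨ q ∧ p there: b:T. ✓
b: successors {c}; q ∨ q ∧ p there: c:T. ✓
c: successors {d}; q ∨ q ∧ p there: d:T. ✓
d: successors {e}; q ∨ q ∧ p there: e:F. ✗
e: successors {f}; q ∨ q ∧ p there: f:T. ✓
f: successors {d, g}; q ∨ q ∧ p there: d:T, g:F. ✓
g: successors {a, c}; q ∨ q ∧ p there: a:T, c:T. ✓
— 6 worlds.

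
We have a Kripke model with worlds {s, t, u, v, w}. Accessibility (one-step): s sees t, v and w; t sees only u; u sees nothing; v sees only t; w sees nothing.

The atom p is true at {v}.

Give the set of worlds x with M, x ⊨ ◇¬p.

s: successors {t, v, w}; ¬p there: t:T, v:F, w:T. ✓
t: successors {u}; ¬p there: u:T. ✓
u: no successors, so ◇¬p fails. ✗
v: successors {t}; ¬p there: t:T. ✓
w: no successors, so ◇¬p fails. ✗

{s, t, v}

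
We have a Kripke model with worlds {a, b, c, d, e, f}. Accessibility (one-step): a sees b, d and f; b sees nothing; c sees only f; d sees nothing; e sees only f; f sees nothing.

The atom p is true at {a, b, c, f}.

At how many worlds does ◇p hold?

3

a: successors {b, d, f}; p there: b:T, d:F, f:T. ✓
b: no successors, so ◇p fails. ✗
c: successors {f}; p there: f:T. ✓
d: no successors, so ◇p fails. ✗
e: successors {f}; p there: f:T. ✓
f: no successors, so ◇p fails. ✗
Satisfying worlds: {a, c, e}.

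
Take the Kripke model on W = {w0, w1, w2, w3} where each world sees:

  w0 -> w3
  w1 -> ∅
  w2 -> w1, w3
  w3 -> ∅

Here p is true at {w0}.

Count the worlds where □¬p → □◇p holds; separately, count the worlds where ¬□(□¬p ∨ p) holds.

2 and 0

For □¬p → □◇p:
w0: □¬p is T, □◇p is F. ✗
w1: □¬p is T, □◇p is T. ✓
w2: □¬p is T, □◇p is F. ✗
w3: □¬p is T, □◇p is T. ✓
— 2 worlds.
For ¬□(□¬p ∨ p):
w0: □(□¬p ∨ p) is T. ✗
w1: □(□¬p ∨ p) is T. ✗
w2: □(□¬p ∨ p) is T. ✗
w3: □(□¬p ∨ p) is T. ✗
— 0 worlds.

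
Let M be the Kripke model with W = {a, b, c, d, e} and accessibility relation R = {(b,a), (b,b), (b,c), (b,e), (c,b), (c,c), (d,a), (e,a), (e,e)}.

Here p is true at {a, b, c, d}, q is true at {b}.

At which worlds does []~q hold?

a: no successors, so []~q holds vacuously. ✓
b: successors {a, b, c, e}; ~q there: a:T, b:F, c:T, e:T. ✗
c: successors {b, c}; ~q there: b:F, c:T. ✗
d: successors {a}; ~q there: a:T. ✓
e: successors {a, e}; ~q there: a:T, e:T. ✓

{a, d, e}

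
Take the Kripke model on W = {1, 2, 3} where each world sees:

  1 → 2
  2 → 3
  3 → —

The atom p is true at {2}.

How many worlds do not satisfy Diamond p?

2

1: successors {2}; p there: 2:T. ✓
2: successors {3}; p there: 3:F. ✗
3: no successors, so Diamond p fails. ✗
Satisfying worlds: {1}.
So Diamond p fails at the other 2 worlds.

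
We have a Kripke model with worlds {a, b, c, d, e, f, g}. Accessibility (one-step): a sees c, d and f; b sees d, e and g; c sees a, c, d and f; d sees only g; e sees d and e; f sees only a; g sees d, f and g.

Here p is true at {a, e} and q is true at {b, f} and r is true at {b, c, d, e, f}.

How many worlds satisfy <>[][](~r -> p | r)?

3

a: successors {c, d, f}; [][](~r -> p | r) there: c:F, d:F, f:T. ✓
b: successors {d, e, g}; [][](~r -> p | r) there: d:F, e:F, g:F. ✗
c: successors {a, c, d, f}; [][](~r -> p | r) there: a:F, c:F, d:F, f:T. ✓
d: successors {g}; [][](~r -> p | r) there: g:F. ✗
e: successors {d, e}; [][](~r -> p | r) there: d:F, e:F. ✗
f: successors {a}; [][](~r -> p | r) there: a:F. ✗
g: successors {d, f, g}; [][](~r -> p | r) there: d:F, f:T, g:F. ✓
Satisfying worlds: {a, c, g}.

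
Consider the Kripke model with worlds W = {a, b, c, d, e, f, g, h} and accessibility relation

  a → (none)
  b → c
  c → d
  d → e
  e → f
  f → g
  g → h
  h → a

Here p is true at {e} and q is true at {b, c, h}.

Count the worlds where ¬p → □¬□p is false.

a: ¬p is T, □¬□p is T. ✓
b: ¬p is T, □¬□p is T. ✓
c: ¬p is T, □¬□p is F. ✗
d: ¬p is T, □¬□p is T. ✓
e: ¬p is F, □¬□p is T. ✓
f: ¬p is T, □¬□p is T. ✓
g: ¬p is T, □¬□p is T. ✓
h: ¬p is T, □¬□p is F. ✗
Satisfying worlds: {a, b, d, e, f, g}.
So ¬p → □¬□p fails at the other 2 worlds.

2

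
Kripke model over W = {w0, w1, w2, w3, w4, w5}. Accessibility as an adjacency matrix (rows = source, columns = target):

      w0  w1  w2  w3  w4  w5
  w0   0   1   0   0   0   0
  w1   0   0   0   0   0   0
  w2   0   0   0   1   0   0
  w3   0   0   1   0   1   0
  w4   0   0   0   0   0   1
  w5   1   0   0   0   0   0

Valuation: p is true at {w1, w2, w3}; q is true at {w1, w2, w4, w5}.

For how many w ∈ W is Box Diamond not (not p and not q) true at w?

w0: successors {w1}; Diamond not (not p and not q) there: w1:F. ✗
w1: no successors, so Box Diamond not (not p and not q) holds vacuously. ✓
w2: successors {w3}; Diamond not (not p and not q) there: w3:T. ✓
w3: successors {w2, w4}; Diamond not (not p and not q) there: w2:T, w4:T. ✓
w4: successors {w5}; Diamond not (not p and not q) there: w5:F. ✗
w5: successors {w0}; Diamond not (not p and not q) there: w0:T. ✓
Satisfying worlds: {w1, w2, w3, w5}.

4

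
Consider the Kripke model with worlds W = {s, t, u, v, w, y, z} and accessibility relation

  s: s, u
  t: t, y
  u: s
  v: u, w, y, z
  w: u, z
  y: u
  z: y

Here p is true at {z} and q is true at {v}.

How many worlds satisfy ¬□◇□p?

s: □◇□p is F. ✓
t: □◇□p is F. ✓
u: □◇□p is F. ✓
v: □◇□p is F. ✓
w: □◇□p is F. ✓
y: □◇□p is F. ✓
z: □◇□p is F. ✓
Satisfying worlds: {s, t, u, v, w, y, z}.

7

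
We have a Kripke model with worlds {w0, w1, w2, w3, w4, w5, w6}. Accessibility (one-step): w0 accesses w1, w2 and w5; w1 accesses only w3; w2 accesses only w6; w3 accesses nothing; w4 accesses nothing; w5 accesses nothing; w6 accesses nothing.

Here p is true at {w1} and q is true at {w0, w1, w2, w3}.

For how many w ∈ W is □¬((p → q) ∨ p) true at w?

w0: successors {w1, w2, w5}; ¬((p → q) ∨ p) there: w1:F, w2:F, w5:F. ✗
w1: successors {w3}; ¬((p → q) ∨ p) there: w3:F. ✗
w2: successors {w6}; ¬((p → q) ∨ p) there: w6:F. ✗
w3: no successors, so □¬((p → q) ∨ p) holds vacuously. ✓
w4: no successors, so □¬((p → q) ∨ p) holds vacuously. ✓
w5: no successors, so □¬((p → q) ∨ p) holds vacuously. ✓
w6: no successors, so □¬((p → q) ∨ p) holds vacuously. ✓
Satisfying worlds: {w3, w4, w5, w6}.

4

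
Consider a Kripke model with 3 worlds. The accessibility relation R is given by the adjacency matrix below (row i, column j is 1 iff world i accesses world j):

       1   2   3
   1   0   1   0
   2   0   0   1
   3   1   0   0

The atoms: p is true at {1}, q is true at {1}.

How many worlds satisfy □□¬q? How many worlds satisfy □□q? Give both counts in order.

For □□¬q:
1: successors {2}; □¬q there: 2:T. ✓
2: successors {3}; □¬q there: 3:F. ✗
3: successors {1}; □¬q there: 1:T. ✓
— 2 worlds.
For □□q:
1: successors {2}; □q there: 2:F. ✗
2: successors {3}; □q there: 3:T. ✓
3: successors {1}; □q there: 1:F. ✗
— 1 world.

2 and 1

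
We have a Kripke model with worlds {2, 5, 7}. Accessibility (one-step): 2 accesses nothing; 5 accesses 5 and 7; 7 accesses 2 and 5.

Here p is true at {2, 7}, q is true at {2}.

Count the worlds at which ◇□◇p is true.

2

2: no successors, so ◇□◇p fails. ✗
5: successors {5, 7}; □◇p there: 5:T, 7:F. ✓
7: successors {2, 5}; □◇p there: 2:T, 5:T. ✓
Satisfying worlds: {5, 7}.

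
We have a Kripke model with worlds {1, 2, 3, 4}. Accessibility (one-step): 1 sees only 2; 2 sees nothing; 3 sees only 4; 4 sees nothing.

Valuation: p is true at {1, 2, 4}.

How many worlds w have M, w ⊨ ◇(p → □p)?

1: successors {2}; p → □p there: 2:T. ✓
2: no successors, so ◇(p → □p) fails. ✗
3: successors {4}; p → □p there: 4:T. ✓
4: no successors, so ◇(p → □p) fails. ✗
Satisfying worlds: {1, 3}.

2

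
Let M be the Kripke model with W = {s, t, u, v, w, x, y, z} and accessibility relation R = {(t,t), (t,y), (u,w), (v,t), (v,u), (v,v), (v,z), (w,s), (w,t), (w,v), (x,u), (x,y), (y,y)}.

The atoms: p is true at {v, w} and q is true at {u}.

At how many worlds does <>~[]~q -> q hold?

s: <>~[]~q is F, q is F. ✓
t: <>~[]~q is F, q is F. ✓
u: <>~[]~q is F, q is T. ✓
v: <>~[]~q is T, q is F. ✗
w: <>~[]~q is T, q is F. ✗
x: <>~[]~q is F, q is F. ✓
y: <>~[]~q is F, q is F. ✓
z: <>~[]~q is F, q is F. ✓
Satisfying worlds: {s, t, u, x, y, z}.

6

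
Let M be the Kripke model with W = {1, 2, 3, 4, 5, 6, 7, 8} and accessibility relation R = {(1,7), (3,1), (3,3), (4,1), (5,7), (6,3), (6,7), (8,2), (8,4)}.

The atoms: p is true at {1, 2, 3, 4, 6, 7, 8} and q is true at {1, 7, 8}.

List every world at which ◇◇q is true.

1: successors {7}; ◇q there: 7:F. ✗
2: no successors, so ◇◇q fails. ✗
3: successors {1, 3}; ◇q there: 1:T, 3:T. ✓
4: successors {1}; ◇q there: 1:T. ✓
5: successors {7}; ◇q there: 7:F. ✗
6: successors {3, 7}; ◇q there: 3:T, 7:F. ✓
7: no successors, so ◇◇q fails. ✗
8: successors {2, 4}; ◇q there: 2:F, 4:T. ✓

{3, 4, 6, 8}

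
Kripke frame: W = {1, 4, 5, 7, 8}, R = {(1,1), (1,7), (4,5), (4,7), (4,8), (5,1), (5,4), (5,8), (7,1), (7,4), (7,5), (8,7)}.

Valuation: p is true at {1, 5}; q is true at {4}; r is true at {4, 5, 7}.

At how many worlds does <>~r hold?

1: successors {1, 7}; ~r there: 1:T, 7:F. ✓
4: successors {5, 7, 8}; ~r there: 5:F, 7:F, 8:T. ✓
5: successors {1, 4, 8}; ~r there: 1:T, 4:F, 8:T. ✓
7: successors {1, 4, 5}; ~r there: 1:T, 4:F, 5:F. ✓
8: successors {7}; ~r there: 7:F. ✗
Satisfying worlds: {1, 4, 5, 7}.

4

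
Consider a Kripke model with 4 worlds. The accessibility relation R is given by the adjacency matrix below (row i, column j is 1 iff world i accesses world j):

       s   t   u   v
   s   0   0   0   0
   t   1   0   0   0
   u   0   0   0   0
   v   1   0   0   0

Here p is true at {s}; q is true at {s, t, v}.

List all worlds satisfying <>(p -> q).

{t, v}

s: no successors, so <>(p -> q) fails. ✗
t: successors {s}; p -> q there: s:T. ✓
u: no successors, so <>(p -> q) fails. ✗
v: successors {s}; p -> q there: s:T. ✓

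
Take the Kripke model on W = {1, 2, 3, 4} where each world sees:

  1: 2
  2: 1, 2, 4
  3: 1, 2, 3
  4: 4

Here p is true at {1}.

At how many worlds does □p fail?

4

1: successors {2}; p there: 2:F. ✗
2: successors {1, 2, 4}; p there: 1:T, 2:F, 4:F. ✗
3: successors {1, 2, 3}; p there: 1:T, 2:F, 3:F. ✗
4: successors {4}; p there: 4:F. ✗
Satisfying worlds: ∅.
So □p fails at the other 4 worlds.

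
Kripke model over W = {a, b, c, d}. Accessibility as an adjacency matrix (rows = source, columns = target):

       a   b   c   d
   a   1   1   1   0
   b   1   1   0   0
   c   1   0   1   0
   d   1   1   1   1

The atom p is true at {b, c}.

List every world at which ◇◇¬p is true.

a: successors {a, b, c}; ◇¬p there: a:T, b:T, c:T. ✓
b: successors {a, b}; ◇¬p there: a:T, b:T. ✓
c: successors {a, c}; ◇¬p there: a:T, c:T. ✓
d: successors {a, b, c, d}; ◇¬p there: a:T, b:T, c:T, d:T. ✓

{a, b, c, d}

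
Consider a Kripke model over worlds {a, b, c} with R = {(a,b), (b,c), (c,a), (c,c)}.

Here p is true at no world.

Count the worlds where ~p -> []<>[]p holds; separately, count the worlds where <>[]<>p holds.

For ~p -> []<>[]p:
a: ~p is T, []<>[]p is F. ✗
b: ~p is T, []<>[]p is F. ✗
c: ~p is T, []<>[]p is F. ✗
— 0 worlds.
For <>[]<>p:
a: successors {b}; []<>p there: b:F. ✗
b: successors {c}; []<>p there: c:F. ✗
c: successors {a, c}; []<>p there: a:F, c:F. ✗
— 0 worlds.

0 and 0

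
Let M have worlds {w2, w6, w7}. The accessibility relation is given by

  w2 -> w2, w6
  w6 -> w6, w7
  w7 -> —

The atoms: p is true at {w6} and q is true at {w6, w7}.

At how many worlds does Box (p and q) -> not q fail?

1

w2: Box (p and q) is F, not q is T. ✓
w6: Box (p and q) is F, not q is F. ✓
w7: Box (p and q) is T, not q is F. ✗
Satisfying worlds: {w2, w6}.
So Box (p and q) -> not q fails at the other 1 world.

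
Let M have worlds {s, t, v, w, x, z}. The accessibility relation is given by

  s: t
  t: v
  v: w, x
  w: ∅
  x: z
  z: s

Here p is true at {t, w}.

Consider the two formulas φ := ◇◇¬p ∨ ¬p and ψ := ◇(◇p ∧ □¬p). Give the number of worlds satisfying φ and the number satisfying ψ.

For ◇◇¬p ∨ ¬p:
s: ◇◇¬p is T, ¬p is T. ✓
t: ◇◇¬p is T, ¬p is F. ✓
v: ◇◇¬p is T, ¬p is T. ✓
w: ◇◇¬p is F, ¬p is F. ✗
x: ◇◇¬p is T, ¬p is T. ✓
z: ◇◇¬p is F, ¬p is T. ✓
— 5 worlds.
For ◇(◇p ∧ □¬p):
s: successors {t}; ◇p ∧ □¬p there: t:F. ✗
t: successors {v}; ◇p ∧ □¬p there: v:F. ✗
v: successors {w, x}; ◇p ∧ □¬p there: w:F, x:F. ✗
w: no successors, so ◇(◇p ∧ □¬p) fails. ✗
x: successors {z}; ◇p ∧ □¬p there: z:F. ✗
z: successors {s}; ◇p ∧ □¬p there: s:F. ✗
— 0 worlds.

5 and 0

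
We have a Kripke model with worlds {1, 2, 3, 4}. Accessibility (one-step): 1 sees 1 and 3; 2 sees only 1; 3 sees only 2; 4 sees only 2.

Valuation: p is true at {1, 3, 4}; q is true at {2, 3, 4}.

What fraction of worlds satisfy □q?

1/2

1: successors {1, 3}; q there: 1:F, 3:T. ✗
2: successors {1}; q there: 1:F. ✗
3: successors {2}; q there: 2:T. ✓
4: successors {2}; q there: 2:T. ✓
That's 2 of 4 worlds, so 2/4 = 1/2.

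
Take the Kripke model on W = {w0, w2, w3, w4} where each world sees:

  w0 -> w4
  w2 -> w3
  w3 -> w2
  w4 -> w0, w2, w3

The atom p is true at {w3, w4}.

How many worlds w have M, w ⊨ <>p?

w0: successors {w4}; p there: w4:T. ✓
w2: successors {w3}; p there: w3:T. ✓
w3: successors {w2}; p there: w2:F. ✗
w4: successors {w0, w2, w3}; p there: w0:F, w2:F, w3:T. ✓
Satisfying worlds: {w0, w2, w4}.

3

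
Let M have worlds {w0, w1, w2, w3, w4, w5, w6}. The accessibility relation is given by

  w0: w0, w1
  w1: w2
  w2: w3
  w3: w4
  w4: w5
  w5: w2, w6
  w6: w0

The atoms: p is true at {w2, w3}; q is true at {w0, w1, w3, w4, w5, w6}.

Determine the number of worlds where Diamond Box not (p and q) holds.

w0: successors {w0, w1}; Box not (p and q) there: w0:T, w1:T. ✓
w1: successors {w2}; Box not (p and q) there: w2:F. ✗
w2: successors {w3}; Box not (p and q) there: w3:T. ✓
w3: successors {w4}; Box not (p and q) there: w4:T. ✓
w4: successors {w5}; Box not (p and q) there: w5:T. ✓
w5: successors {w2, w6}; Box not (p and q) there: w2:F, w6:T. ✓
w6: successors {w0}; Box not (p and q) there: w0:T. ✓
Satisfying worlds: {w0, w2, w3, w4, w5, w6}.

6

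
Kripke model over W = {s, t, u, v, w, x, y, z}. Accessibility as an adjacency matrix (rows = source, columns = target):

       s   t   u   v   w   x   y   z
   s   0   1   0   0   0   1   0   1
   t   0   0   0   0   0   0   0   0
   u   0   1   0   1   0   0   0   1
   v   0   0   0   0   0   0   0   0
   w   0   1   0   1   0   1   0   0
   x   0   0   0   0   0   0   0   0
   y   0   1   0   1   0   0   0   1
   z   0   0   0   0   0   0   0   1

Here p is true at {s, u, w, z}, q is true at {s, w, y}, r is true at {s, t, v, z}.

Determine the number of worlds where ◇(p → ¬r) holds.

s: successors {t, x, z}; p → ¬r there: t:T, x:T, z:F. ✓
t: no successors, so ◇(p → ¬r) fails. ✗
u: successors {t, v, z}; p → ¬r there: t:T, v:T, z:F. ✓
v: no successors, so ◇(p → ¬r) fails. ✗
w: successors {t, v, x}; p → ¬r there: t:T, v:T, x:T. ✓
x: no successors, so ◇(p → ¬r) fails. ✗
y: successors {t, v, z}; p → ¬r there: t:T, v:T, z:F. ✓
z: successors {z}; p → ¬r there: z:F. ✗
Satisfying worlds: {s, u, w, y}.

4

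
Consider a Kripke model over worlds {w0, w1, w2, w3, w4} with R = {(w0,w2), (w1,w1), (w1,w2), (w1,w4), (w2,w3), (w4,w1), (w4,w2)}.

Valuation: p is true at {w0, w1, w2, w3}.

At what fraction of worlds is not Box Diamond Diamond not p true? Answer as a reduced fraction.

w0: Box Diamond Diamond not p is F. ✓
w1: Box Diamond Diamond not p is F. ✓
w2: Box Diamond Diamond not p is F. ✓
w3: Box Diamond Diamond not p is T. ✗
w4: Box Diamond Diamond not p is F. ✓
That's 4 of 5 worlds, so 4/5.

4/5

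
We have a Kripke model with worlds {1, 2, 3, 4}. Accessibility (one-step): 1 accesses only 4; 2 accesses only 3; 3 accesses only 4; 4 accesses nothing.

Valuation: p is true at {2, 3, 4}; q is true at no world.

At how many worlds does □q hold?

1: successors {4}; q there: 4:F. ✗
2: successors {3}; q there: 3:F. ✗
3: successors {4}; q there: 4:F. ✗
4: no successors, so □q holds vacuously. ✓
Satisfying worlds: {4}.

1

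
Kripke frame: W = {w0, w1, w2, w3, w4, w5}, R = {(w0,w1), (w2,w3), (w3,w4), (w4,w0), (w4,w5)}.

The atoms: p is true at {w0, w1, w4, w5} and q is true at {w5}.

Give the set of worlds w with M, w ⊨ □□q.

{w0, w1, w5}

w0: successors {w1}; □q there: w1:T. ✓
w1: no successors, so □□q holds vacuously. ✓
w2: successors {w3}; □q there: w3:F. ✗
w3: successors {w4}; □q there: w4:F. ✗
w4: successors {w0, w5}; □q there: w0:F, w5:T. ✗
w5: no successors, so □□q holds vacuously. ✓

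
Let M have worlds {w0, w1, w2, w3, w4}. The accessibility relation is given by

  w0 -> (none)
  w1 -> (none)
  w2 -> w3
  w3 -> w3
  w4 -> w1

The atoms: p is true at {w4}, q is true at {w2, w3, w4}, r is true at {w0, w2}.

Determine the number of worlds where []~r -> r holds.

w0: []~r is T, r is T. ✓
w1: []~r is T, r is F. ✗
w2: []~r is T, r is T. ✓
w3: []~r is T, r is F. ✗
w4: []~r is T, r is F. ✗
Satisfying worlds: {w0, w2}.

2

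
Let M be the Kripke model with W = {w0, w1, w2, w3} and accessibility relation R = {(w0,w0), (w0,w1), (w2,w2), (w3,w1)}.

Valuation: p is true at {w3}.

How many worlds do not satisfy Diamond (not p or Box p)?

1

w0: successors {w0, w1}; not p or Box p there: w0:T, w1:T. ✓
w1: no successors, so Diamond (not p or Box p) fails. ✗
w2: successors {w2}; not p or Box p there: w2:T. ✓
w3: successors {w1}; not p or Box p there: w1:T. ✓
Satisfying worlds: {w0, w2, w3}.
So Diamond (not p or Box p) fails at the other 1 world.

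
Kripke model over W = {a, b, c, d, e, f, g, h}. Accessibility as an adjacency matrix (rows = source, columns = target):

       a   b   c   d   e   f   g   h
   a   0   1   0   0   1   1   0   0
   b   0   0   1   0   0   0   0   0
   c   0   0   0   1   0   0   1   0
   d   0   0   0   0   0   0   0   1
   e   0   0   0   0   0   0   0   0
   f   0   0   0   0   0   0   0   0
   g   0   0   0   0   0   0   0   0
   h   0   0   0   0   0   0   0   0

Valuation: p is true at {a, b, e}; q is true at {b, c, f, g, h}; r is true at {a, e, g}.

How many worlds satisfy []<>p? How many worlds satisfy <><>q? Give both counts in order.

For []<>p:
a: successors {b, e, f}; <>p there: b:F, e:F, f:F. ✗
b: successors {c}; <>p there: c:F. ✗
c: successors {d, g}; <>p there: d:F, g:F. ✗
d: successors {h}; <>p there: h:F. ✗
e: no successors, so []<>p holds vacuously. ✓
f: no successors, so []<>p holds vacuously. ✓
g: no successors, so []<>p holds vacuously. ✓
h: no successors, so []<>p holds vacuously. ✓
— 4 worlds.
For <><>q:
a: successors {b, e, f}; <>q there: b:T, e:F, f:F. ✓
b: successors {c}; <>q there: c:T. ✓
c: successors {d, g}; <>q there: d:T, g:F. ✓
d: successors {h}; <>q there: h:F. ✗
e: no successors, so <><>q fails. ✗
f: no successors, so <><>q fails. ✗
g: no successors, so <><>q fails. ✗
h: no successors, so <><>q fails. ✗
— 3 worlds.

4 and 3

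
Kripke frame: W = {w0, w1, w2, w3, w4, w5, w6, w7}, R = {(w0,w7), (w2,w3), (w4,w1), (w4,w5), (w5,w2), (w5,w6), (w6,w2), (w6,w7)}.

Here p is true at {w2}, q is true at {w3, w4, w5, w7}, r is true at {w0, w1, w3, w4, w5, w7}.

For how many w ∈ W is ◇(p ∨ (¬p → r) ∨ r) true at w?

w0: successors {w7}; p ∨ (¬p → r) ∨ r there: w7:T. ✓
w1: no successors, so ◇(p ∨ (¬p → r) ∨ r) fails. ✗
w2: successors {w3}; p ∨ (¬p → r) ∨ r there: w3:T. ✓
w3: no successors, so ◇(p ∨ (¬p → r) ∨ r) fails. ✗
w4: successors {w1, w5}; p ∨ (¬p → r) ∨ r there: w1:T, w5:T. ✓
w5: successors {w2, w6}; p ∨ (¬p → r) ∨ r there: w2:T, w6:F. ✓
w6: successors {w2, w7}; p ∨ (¬p → r) ∨ r there: w2:T, w7:T. ✓
w7: no successors, so ◇(p ∨ (¬p → r) ∨ r) fails. ✗
Satisfying worlds: {w0, w2, w4, w5, w6}.

5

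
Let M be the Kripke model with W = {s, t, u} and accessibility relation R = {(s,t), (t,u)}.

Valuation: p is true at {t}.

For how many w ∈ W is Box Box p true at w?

s: successors {t}; Box p there: t:F. ✗
t: successors {u}; Box p there: u:T. ✓
u: no successors, so Box Box p holds vacuously. ✓
Satisfying worlds: {t, u}.

2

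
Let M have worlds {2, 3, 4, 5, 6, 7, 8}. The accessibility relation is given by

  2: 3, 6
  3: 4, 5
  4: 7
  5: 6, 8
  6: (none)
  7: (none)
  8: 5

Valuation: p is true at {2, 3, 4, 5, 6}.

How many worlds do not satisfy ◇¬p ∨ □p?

0

2: ◇¬p is F, □p is T. ✓
3: ◇¬p is F, □p is T. ✓
4: ◇¬p is T, □p is F. ✓
5: ◇¬p is T, □p is F. ✓
6: ◇¬p is F, □p is T. ✓
7: ◇¬p is F, □p is T. ✓
8: ◇¬p is F, □p is T. ✓
Satisfying worlds: {2, 3, 4, 5, 6, 7, 8}.
So ◇¬p ∨ □p fails at the other 0 worlds.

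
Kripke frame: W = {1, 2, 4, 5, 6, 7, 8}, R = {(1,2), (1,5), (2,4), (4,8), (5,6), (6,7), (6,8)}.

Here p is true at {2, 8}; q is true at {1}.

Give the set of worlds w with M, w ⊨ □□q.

{4, 6, 7, 8}

1: successors {2, 5}; □q there: 2:F, 5:F. ✗
2: successors {4}; □q there: 4:F. ✗
4: successors {8}; □q there: 8:T. ✓
5: successors {6}; □q there: 6:F. ✗
6: successors {7, 8}; □q there: 7:T, 8:T. ✓
7: no successors, so □□q holds vacuously. ✓
8: no successors, so □□q holds vacuously. ✓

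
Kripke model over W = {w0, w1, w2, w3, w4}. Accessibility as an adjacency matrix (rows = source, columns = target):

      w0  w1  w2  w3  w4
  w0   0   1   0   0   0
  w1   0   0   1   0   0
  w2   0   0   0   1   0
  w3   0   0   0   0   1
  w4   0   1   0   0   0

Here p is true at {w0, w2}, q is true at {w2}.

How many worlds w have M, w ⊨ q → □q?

4

w0: q is F, □q is F. ✓
w1: q is F, □q is T. ✓
w2: q is T, □q is F. ✗
w3: q is F, □q is F. ✓
w4: q is F, □q is F. ✓
Satisfying worlds: {w0, w1, w3, w4}.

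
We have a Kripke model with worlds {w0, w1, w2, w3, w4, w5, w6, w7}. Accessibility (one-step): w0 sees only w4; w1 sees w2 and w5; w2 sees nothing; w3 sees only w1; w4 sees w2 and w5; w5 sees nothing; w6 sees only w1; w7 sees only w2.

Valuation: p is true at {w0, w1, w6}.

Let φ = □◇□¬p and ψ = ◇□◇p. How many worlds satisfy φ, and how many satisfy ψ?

For □◇□¬p:
w0: successors {w4}; ◇□¬p there: w4:T. ✓
w1: successors {w2, w5}; ◇□¬p there: w2:F, w5:F. ✗
w2: no successors, so □◇□¬p holds vacuously. ✓
w3: successors {w1}; ◇□¬p there: w1:T. ✓
w4: successors {w2, w5}; ◇□¬p there: w2:F, w5:F. ✗
w5: no successors, so □◇□¬p holds vacuously. ✓
w6: successors {w1}; ◇□¬p there: w1:T. ✓
w7: successors {w2}; ◇□¬p there: w2:F. ✗
— 5 worlds.
For ◇□◇p:
w0: successors {w4}; □◇p there: w4:F. ✗
w1: successors {w2, w5}; □◇p there: w2:T, w5:T. ✓
w2: no successors, so ◇□◇p fails. ✗
w3: successors {w1}; □◇p there: w1:F. ✗
w4: successors {w2, w5}; □◇p there: w2:T, w5:T. ✓
w5: no successors, so ◇□◇p fails. ✗
w6: successors {w1}; □◇p there: w1:F. ✗
w7: successors {w2}; □◇p there: w2:T. ✓
— 3 worlds.

5 and 3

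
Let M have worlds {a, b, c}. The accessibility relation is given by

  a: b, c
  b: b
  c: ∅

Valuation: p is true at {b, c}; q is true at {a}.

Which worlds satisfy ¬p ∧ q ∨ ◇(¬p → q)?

{a, b}

a: ¬p ∧ q is T, ◇(¬p → q) is T. ✓
b: ¬p ∧ q is F, ◇(¬p → q) is T. ✓
c: ¬p ∧ q is F, ◇(¬p → q) is F. ✗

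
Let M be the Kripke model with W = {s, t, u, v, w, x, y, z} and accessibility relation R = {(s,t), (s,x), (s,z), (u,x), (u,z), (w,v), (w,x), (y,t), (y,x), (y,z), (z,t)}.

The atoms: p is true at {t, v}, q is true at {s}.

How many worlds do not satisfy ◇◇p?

s: successors {t, x, z}; ◇p there: t:F, x:F, z:T. ✓
t: no successors, so ◇◇p fails. ✗
u: successors {x, z}; ◇p there: x:F, z:T. ✓
v: no successors, so ◇◇p fails. ✗
w: successors {v, x}; ◇p there: v:F, x:F. ✗
x: no successors, so ◇◇p fails. ✗
y: successors {t, x, z}; ◇p there: t:F, x:F, z:T. ✓
z: successors {t}; ◇p there: t:F. ✗
Satisfying worlds: {s, u, y}.
So ◇◇p fails at the other 5 worlds.

5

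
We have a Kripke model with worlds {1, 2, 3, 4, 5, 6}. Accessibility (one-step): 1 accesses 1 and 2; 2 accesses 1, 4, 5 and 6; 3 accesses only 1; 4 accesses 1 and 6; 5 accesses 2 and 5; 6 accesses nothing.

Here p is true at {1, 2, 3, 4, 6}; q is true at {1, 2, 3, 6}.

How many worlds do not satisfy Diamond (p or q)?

1: successors {1, 2}; p or q there: 1:T, 2:T. ✓
2: successors {1, 4, 5, 6}; p or q there: 1:T, 4:T, 5:F, 6:T. ✓
3: successors {1}; p or q there: 1:T. ✓
4: successors {1, 6}; p or q there: 1:T, 6:T. ✓
5: successors {2, 5}; p or q there: 2:T, 5:F. ✓
6: no successors, so Diamond (p or q) fails. ✗
Satisfying worlds: {1, 2, 3, 4, 5}.
So Diamond (p or q) fails at the other 1 world.

1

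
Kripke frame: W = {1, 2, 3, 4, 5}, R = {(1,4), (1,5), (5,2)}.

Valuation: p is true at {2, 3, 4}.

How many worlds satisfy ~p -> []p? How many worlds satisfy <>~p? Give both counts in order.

For ~p -> []p:
1: ~p is T, []p is F. ✗
2: ~p is F, []p is T. ✓
3: ~p is F, []p is T. ✓
4: ~p is F, []p is T. ✓
5: ~p is T, []p is T. ✓
— 4 worlds.
For <>~p:
1: successors {4, 5}; ~p there: 4:F, 5:T. ✓
2: no successors, so <>~p fails. ✗
3: no successors, so <>~p fails. ✗
4: no successors, so <>~p fails. ✗
5: successors {2}; ~p there: 2:F. ✗
— 1 world.

4 and 1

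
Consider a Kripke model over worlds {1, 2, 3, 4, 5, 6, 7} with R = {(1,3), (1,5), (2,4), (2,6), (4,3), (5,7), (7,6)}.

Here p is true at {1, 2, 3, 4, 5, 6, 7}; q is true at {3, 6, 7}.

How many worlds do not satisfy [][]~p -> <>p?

2

1: [][]~p is F, <>p is T. ✓
2: [][]~p is F, <>p is T. ✓
3: [][]~p is T, <>p is F. ✗
4: [][]~p is T, <>p is T. ✓
5: [][]~p is F, <>p is T. ✓
6: [][]~p is T, <>p is F. ✗
7: [][]~p is T, <>p is T. ✓
Satisfying worlds: {1, 2, 4, 5, 7}.
So [][]~p -> <>p fails at the other 2 worlds.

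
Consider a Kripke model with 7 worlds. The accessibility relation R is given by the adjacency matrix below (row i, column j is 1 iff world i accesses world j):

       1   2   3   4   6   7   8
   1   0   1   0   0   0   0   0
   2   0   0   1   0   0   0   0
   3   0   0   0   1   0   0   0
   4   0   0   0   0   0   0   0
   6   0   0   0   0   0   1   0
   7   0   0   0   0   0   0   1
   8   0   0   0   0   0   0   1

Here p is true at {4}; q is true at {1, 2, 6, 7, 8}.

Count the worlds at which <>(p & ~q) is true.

1: successors {2}; p & ~q there: 2:F. ✗
2: successors {3}; p & ~q there: 3:F. ✗
3: successors {4}; p & ~q there: 4:T. ✓
4: no successors, so <>(p & ~q) fails. ✗
6: successors {7}; p & ~q there: 7:F. ✗
7: successors {8}; p & ~q there: 8:F. ✗
8: successors {8}; p & ~q there: 8:F. ✗
Satisfying worlds: {3}.

1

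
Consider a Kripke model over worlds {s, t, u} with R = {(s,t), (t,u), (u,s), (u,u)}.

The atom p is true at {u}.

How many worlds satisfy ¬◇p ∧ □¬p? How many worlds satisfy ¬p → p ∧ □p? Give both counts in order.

1 and 1

For ¬◇p ∧ □¬p:
s: ¬◇p is T, □¬p is T. ✓
t: ¬◇p is F, □¬p is F. ✗
u: ¬◇p is F, □¬p is F. ✗
— 1 world.
For ¬p → p ∧ □p:
s: ¬p is T, p ∧ □p is F. ✗
t: ¬p is T, p ∧ □p is F. ✗
u: ¬p is F, p ∧ □p is F. ✓
— 1 world.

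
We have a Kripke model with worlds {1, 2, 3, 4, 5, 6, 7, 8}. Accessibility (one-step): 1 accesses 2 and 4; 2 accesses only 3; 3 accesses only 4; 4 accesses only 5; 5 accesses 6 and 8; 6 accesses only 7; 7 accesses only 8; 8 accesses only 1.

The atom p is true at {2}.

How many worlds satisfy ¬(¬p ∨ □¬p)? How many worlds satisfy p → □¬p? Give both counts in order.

For ¬(¬p ∨ □¬p):
1: ¬p ∨ □¬p is T. ✗
2: ¬p ∨ □¬p is T. ✗
3: ¬p ∨ □¬p is T. ✗
4: ¬p ∨ □¬p is T. ✗
5: ¬p ∨ □¬p is T. ✗
6: ¬p ∨ □¬p is T. ✗
7: ¬p ∨ □¬p is T. ✗
8: ¬p ∨ □¬p is T. ✗
— 0 worlds.
For p → □¬p:
1: p is F, □¬p is F. ✓
2: p is T, □¬p is T. ✓
3: p is F, □¬p is T. ✓
4: p is F, □¬p is T. ✓
5: p is F, □¬p is T. ✓
6: p is F, □¬p is T. ✓
7: p is F, □¬p is T. ✓
8: p is F, □¬p is T. ✓
— 8 worlds.

0 and 8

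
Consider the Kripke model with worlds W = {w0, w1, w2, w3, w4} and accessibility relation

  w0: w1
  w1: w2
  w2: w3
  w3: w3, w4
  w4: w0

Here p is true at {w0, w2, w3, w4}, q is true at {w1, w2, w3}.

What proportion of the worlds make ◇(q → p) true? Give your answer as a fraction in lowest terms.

4/5

w0: successors {w1}; q → p there: w1:F. ✗
w1: successors {w2}; q → p there: w2:T. ✓
w2: successors {w3}; q → p there: w3:T. ✓
w3: successors {w3, w4}; q → p there: w3:T, w4:T. ✓
w4: successors {w0}; q → p there: w0:T. ✓
That's 4 of 5 worlds, so 4/5.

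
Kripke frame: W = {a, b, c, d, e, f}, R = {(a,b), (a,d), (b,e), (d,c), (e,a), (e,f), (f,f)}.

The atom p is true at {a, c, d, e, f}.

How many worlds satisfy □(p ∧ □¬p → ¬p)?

5

a: successors {b, d}; p ∧ □¬p → ¬p there: b:T, d:T. ✓
b: successors {e}; p ∧ □¬p → ¬p there: e:T. ✓
c: no successors, so □(p ∧ □¬p → ¬p) holds vacuously. ✓
d: successors {c}; p ∧ □¬p → ¬p there: c:F. ✗
e: successors {a, f}; p ∧ □¬p → ¬p there: a:T, f:T. ✓
f: successors {f}; p ∧ □¬p → ¬p there: f:T. ✓
Satisfying worlds: {a, b, c, e, f}.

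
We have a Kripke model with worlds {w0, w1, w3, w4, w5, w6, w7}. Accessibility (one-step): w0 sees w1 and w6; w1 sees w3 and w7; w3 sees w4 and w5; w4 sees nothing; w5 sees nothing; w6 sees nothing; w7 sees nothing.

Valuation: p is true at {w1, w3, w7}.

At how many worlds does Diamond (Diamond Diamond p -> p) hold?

w0: successors {w1, w6}; Diamond Diamond p -> p there: w1:T, w6:T. ✓
w1: successors {w3, w7}; Diamond Diamond p -> p there: w3:T, w7:T. ✓
w3: successors {w4, w5}; Diamond Diamond p -> p there: w4:T, w5:T. ✓
w4: no successors, so Diamond (Diamond Diamond p -> p) fails. ✗
w5: no successors, so Diamond (Diamond Diamond p -> p) fails. ✗
w6: no successors, so Diamond (Diamond Diamond p -> p) fails. ✗
w7: no successors, so Diamond (Diamond Diamond p -> p) fails. ✗
Satisfying worlds: {w0, w1, w3}.

3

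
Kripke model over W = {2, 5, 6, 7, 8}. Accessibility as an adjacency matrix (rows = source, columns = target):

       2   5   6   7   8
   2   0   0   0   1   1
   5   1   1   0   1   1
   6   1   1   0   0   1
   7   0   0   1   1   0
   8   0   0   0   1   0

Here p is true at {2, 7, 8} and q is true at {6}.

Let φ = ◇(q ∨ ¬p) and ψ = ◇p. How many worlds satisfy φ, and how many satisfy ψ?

3 and 5

For ◇(q ∨ ¬p):
2: successors {7, 8}; q ∨ ¬p there: 7:F, 8:F. ✗
5: successors {2, 5, 7, 8}; q ∨ ¬p there: 2:F, 5:T, 7:F, 8:F. ✓
6: successors {2, 5, 8}; q ∨ ¬p there: 2:F, 5:T, 8:F. ✓
7: successors {6, 7}; q ∨ ¬p there: 6:T, 7:F. ✓
8: successors {7}; q ∨ ¬p there: 7:F. ✗
— 3 worlds.
For ◇p:
2: successors {7, 8}; p there: 7:T, 8:T. ✓
5: successors {2, 5, 7, 8}; p there: 2:T, 5:F, 7:T, 8:T. ✓
6: successors {2, 5, 8}; p there: 2:T, 5:F, 8:T. ✓
7: successors {6, 7}; p there: 6:F, 7:T. ✓
8: successors {7}; p there: 7:T. ✓
— 5 worlds.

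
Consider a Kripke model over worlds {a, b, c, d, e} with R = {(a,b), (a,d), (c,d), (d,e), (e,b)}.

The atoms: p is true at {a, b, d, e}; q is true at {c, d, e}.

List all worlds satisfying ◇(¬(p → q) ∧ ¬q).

a: successors {b, d}; ¬(p → q) ∧ ¬q there: b:T, d:F. ✓
b: no successors, so ◇(¬(p → q) ∧ ¬q) fails. ✗
c: successors {d}; ¬(p → q) ∧ ¬q there: d:F. ✗
d: successors {e}; ¬(p → q) ∧ ¬q there: e:F. ✗
e: successors {b}; ¬(p → q) ∧ ¬q there: b:T. ✓

{a, e}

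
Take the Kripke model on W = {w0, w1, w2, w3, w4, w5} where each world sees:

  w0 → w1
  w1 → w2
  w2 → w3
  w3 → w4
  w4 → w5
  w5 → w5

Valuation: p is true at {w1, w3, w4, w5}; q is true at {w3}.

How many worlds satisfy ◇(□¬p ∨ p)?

w0: successors {w1}; □¬p ∨ p there: w1:T. ✓
w1: successors {w2}; □¬p ∨ p there: w2:F. ✗
w2: successors {w3}; □¬p ∨ p there: w3:T. ✓
w3: successors {w4}; □¬p ∨ p there: w4:T. ✓
w4: successors {w5}; □¬p ∨ p there: w5:T. ✓
w5: successors {w5}; □¬p ∨ p there: w5:T. ✓
Satisfying worlds: {w0, w2, w3, w4, w5}.

5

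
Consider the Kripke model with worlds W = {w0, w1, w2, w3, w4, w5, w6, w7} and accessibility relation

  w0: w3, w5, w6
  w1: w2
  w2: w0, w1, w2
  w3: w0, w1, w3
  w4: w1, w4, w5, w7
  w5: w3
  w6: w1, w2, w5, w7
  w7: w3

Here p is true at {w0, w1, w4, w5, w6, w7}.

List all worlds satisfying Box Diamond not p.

w0: successors {w3, w5, w6}; Diamond not p there: w3:T, w5:T, w6:T. ✓
w1: successors {w2}; Diamond not p there: w2:T. ✓
w2: successors {w0, w1, w2}; Diamond not p there: w0:T, w1:T, w2:T. ✓
w3: successors {w0, w1, w3}; Diamond not p there: w0:T, w1:T, w3:T. ✓
w4: successors {w1, w4, w5, w7}; Diamond not p there: w1:T, w4:F, w5:T, w7:T. ✗
w5: successors {w3}; Diamond not p there: w3:T. ✓
w6: successors {w1, w2, w5, w7}; Diamond not p there: w1:T, w2:T, w5:T, w7:T. ✓
w7: successors {w3}; Diamond not p there: w3:T. ✓

{w0, w1, w2, w3, w5, w6, w7}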